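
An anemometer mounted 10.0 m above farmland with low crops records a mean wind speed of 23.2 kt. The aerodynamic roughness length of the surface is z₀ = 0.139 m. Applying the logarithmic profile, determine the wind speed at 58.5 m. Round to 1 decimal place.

32.8 kt

Log law: V(z) ∝ ln(z/z₀), so V₂/V₁ = ln(z₂/z₀) / ln(z₁/z₀).
ln(58.5/0.139) = 6.0423, ln(10.0/0.139) = 4.2759
V₂ = 23.2 × 6.0423/4.2759 = 23.2 × 1.4131 = 32.7844 kt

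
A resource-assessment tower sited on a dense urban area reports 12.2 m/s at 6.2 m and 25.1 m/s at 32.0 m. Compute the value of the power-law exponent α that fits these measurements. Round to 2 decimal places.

α ≈ 0.44

Power law: V₂/V₁ = (z₂/z₁)^α ⇒ α = ln(V₂/V₁) / ln(z₂/z₁)
α = ln(25.1/12.2) / ln(32.0/6.2) = ln(2.0574) / ln(5.1613)
  = 0.72143 / 1.64119 = 0.43958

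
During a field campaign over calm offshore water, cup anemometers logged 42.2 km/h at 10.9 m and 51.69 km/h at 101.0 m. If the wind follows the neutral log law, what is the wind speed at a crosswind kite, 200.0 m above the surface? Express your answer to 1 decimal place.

Log law: V ∝ ln(z/z₀). From the pair, with r = V₁/V₂ = 0.81641,
ln z₀ = (ln z₁ − r·ln z₂)/(1 − r) = (2.3888 − 0.81641×4.6151)/0.18359 = -7.5114 → z₀ = 0.0005468 m
V₃ = V₁ · ln(z₃/z₀)/ln(z₁/z₀) = 42.2 × 12.8097/9.9001 = 54.6022 km/h

54.6 km/h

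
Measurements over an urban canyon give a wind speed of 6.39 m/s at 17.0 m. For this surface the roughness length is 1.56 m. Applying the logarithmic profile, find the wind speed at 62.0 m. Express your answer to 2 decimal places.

9.85 m/s

Log law: V(z) ∝ ln(z/z₀), so V₂/V₁ = ln(z₂/z₀) / ln(z₁/z₀).
ln(62.0/1.56) = 3.6824, ln(17.0/1.56) = 2.3885
V₂ = 6.39 × 3.6824/2.3885 = 6.39 × 1.5417 = 9.8516 m/s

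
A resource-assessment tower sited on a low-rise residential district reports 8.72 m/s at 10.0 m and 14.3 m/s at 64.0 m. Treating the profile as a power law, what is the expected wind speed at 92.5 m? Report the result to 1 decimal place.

First find α: α = ln(V₂/V₁)/ln(z₂/z₁) = ln(14.3/8.72)/ln(64.0/10.0) = 0.49464/1.85630 = 0.2665
Extrapolate from 64.0 m to 92.5 m: V₃ = 14.3 × (92.5/64.0)^0.2665 = 14.3 × 1.1031 = 15.7747 m/s

15.8 m/s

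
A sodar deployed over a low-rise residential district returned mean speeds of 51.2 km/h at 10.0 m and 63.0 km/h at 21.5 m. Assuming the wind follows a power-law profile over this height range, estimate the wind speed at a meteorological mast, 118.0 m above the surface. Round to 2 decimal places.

First find α: α = ln(V₂/V₁)/ln(z₂/z₁) = ln(63.0/51.2)/ln(21.5/10.0) = 0.20740/0.76547 = 0.2709
Extrapolate from 21.5 m to 118.0 m: V₃ = 63.0 × (118.0/21.5)^0.2709 = 63.0 × 1.5861 = 99.9274 km/h

99.93 km/h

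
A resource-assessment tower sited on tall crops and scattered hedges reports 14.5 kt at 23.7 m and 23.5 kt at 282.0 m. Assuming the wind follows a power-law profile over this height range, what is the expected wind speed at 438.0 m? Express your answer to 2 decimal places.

First find α: α = ln(V₂/V₁)/ln(z₂/z₁) = ln(23.5/14.5)/ln(282.0/23.7) = 0.48285/2.47643 = 0.1950
Extrapolate from 282.0 m to 438.0 m: V₃ = 23.5 × (438.0/282.0)^0.1950 = 23.5 × 1.0896 = 25.6066 kt

25.61 kt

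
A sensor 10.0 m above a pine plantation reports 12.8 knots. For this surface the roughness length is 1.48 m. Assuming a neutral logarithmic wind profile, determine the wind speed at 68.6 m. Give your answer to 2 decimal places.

Log law: V(z) ∝ ln(z/z₀), so V₂/V₁ = ln(z₂/z₀) / ln(z₁/z₀).
ln(68.6/1.48) = 3.8363, ln(10.0/1.48) = 1.9105
V₂ = 12.8 × 3.8363/1.9105 = 12.8 × 2.0079 = 25.7016 knots

25.70 knots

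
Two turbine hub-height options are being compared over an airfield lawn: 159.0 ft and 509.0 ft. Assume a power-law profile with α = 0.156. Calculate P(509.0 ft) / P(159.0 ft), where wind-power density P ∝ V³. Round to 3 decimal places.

Speed ratio: V_B/V_A = (z_B/z_A)^α = (509.0/159.0)^0.156 = (3.2013)^0.156 = 1.19903
Power-density ratio: P_B/P_A = (V_B/V_A)³ = (1.19903)³ = 1.72381

1.724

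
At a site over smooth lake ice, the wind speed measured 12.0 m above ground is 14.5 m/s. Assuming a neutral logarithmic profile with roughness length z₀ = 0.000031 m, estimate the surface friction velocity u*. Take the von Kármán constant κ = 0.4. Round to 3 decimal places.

u* ≈ 0.451 m/s

Log law: V(z) = (u*/κ) · ln(z/z₀) ⇒ u* = κ · V / ln(z/z₀)
u* = 0.4 × 14.5 / ln(12.0/0.000031) = 0.4 × 14.5 / 12.8664
   = 5.8000 / 12.8664 = 0.4508 m/s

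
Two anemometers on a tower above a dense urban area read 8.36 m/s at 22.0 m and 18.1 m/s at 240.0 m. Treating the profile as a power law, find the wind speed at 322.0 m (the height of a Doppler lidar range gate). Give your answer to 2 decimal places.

First find α: α = ln(V₂/V₁)/ln(z₂/z₁) = ln(18.1/8.36)/ln(240.0/22.0) = 0.77245/2.38960 = 0.3233
Extrapolate from 240.0 m to 322.0 m: V₃ = 18.1 × (322.0/240.0)^0.3233 = 18.1 × 1.0997 = 19.9040 m/s

19.90 m/s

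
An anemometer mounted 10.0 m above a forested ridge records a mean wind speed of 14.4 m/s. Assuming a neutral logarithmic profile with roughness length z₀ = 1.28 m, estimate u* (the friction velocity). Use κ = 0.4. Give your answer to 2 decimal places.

Log law: V(z) = (u*/κ) · ln(z/z₀) ⇒ u* = κ · V / ln(z/z₀)
u* = 0.4 × 14.4 / ln(10.0/1.28) = 0.4 × 14.4 / 2.0557
   = 5.7600 / 2.0557 = 2.8019 m/s

u* ≈ 2.80 m/s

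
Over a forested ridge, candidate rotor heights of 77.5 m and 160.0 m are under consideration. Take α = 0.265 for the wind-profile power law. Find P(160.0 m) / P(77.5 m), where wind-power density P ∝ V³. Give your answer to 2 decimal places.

Speed ratio: V_B/V_A = (z_B/z_A)^α = (160.0/77.5)^0.265 = (2.0645)^0.265 = 1.21179
Power-density ratio: P_B/P_A = (V_B/V_A)³ = (1.21179)³ = 1.77943

1.78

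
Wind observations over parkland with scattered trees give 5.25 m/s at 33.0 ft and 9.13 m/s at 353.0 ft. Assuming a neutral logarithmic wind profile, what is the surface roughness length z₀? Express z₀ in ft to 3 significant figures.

z₀ ≈ 1.34 ft

Log law: V(z) ∝ ln(z/z₀). With r = V₁/V₂ = 5.25/9.13 = 0.57503,
r · ln(z₂/z₀) = ln(z₁/z₀) ⇒ ln z₀ = (ln z₁ − r·ln z₂)/(1 − r)
ln z₀ = (3.49651 − 0.57503×5.86647) / 0.42497 = 0.2897
z₀ = exp(0.2897) = 1.336 ft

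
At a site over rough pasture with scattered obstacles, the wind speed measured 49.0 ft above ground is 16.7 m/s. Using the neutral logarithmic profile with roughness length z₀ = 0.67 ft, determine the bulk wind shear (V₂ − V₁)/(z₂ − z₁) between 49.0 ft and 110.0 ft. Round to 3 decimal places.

Log law: V₂ = V₁ · ln(z₂/z₀)/ln(z₁/z₀) = 16.7 × 5.1010/4.2923 = 19.8462 m/s
ΔV/Δz = (19.8462 − 16.7)/(110.0 − 49.0) = 3.1462/61.0000 = 0.05158 m/s/ft

0.052 m/s/ft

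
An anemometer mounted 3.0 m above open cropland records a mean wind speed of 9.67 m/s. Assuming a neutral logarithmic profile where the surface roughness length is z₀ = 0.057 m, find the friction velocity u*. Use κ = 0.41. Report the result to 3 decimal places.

Log law: V(z) = (u*/κ) · ln(z/z₀) ⇒ u* = κ · V / ln(z/z₀)
u* = 0.41 × 9.67 / ln(3.0/0.057) = 0.41 × 9.67 / 3.9633
   = 3.9647 / 3.9633 = 1.0003 m/s

u* ≈ 1.000 m/s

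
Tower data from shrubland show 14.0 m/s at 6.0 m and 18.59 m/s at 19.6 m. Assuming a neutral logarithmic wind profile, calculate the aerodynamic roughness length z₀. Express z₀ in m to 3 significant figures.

z₀ ≈ 0.162 m

Log law: V(z) ∝ ln(z/z₀). With r = V₁/V₂ = 14.0/18.59 = 0.75309,
r · ln(z₂/z₀) = ln(z₁/z₀) ⇒ ln z₀ = (ln z₁ − r·ln z₂)/(1 − r)
ln z₀ = (1.79176 − 0.75309×2.97553) / 0.24691 = -1.8189
z₀ = exp(-1.8189) = 0.1622 m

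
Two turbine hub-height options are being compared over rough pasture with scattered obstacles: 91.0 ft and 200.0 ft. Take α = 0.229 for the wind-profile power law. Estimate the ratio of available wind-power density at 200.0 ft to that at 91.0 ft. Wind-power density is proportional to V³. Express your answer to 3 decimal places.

Speed ratio: V_B/V_A = (z_B/z_A)^α = (200.0/91.0)^0.229 = (2.1978)^0.229 = 1.19761
Power-density ratio: P_B/P_A = (V_B/V_A)³ = (1.19761)³ = 1.71770

1.718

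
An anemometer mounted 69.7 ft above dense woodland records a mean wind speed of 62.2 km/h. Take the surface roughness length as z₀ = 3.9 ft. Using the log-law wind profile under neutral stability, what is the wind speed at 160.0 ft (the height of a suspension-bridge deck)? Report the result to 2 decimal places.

Log law: V(z) ∝ ln(z/z₀), so V₂/V₁ = ln(z₂/z₀) / ln(z₁/z₀).
ln(160.0/3.9) = 3.7142, ln(69.7/3.9) = 2.8832
V₂ = 62.2 × 3.7142/2.8832 = 62.2 × 1.2882 = 80.1267 km/h

80.13 km/h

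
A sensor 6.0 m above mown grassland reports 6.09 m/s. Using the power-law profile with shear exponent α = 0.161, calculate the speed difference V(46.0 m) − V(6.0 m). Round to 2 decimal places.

2.36 m/s

Power law: V₂ = V₁ · (z₂/z₁)^α = 6.09 × (7.6667)^0.161 = 8.4535 m/s
ΔV = 8.4535 − 6.09 = 2.3635 m/s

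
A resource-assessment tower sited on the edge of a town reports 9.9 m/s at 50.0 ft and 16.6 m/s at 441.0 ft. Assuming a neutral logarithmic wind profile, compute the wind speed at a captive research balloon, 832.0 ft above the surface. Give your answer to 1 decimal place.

Log law: V ∝ ln(z/z₀). From the pair, with r = V₁/V₂ = 0.59639,
ln z₀ = (ln z₁ − r·ln z₂)/(1 − r) = (3.9120 − 0.59639×6.0890)/0.40361 = 0.6952 → z₀ = 2.004 ft
V₃ = V₁ · ln(z₃/z₀)/ln(z₁/z₀) = 9.9 × 6.0286/3.2168 = 18.5536 m/s

18.6 m/s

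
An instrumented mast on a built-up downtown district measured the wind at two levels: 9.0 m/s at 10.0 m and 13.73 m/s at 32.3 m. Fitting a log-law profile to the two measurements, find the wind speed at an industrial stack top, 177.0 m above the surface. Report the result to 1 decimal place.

Log law: V ∝ ln(z/z₀). From the pair, with r = V₁/V₂ = 0.65550,
ln z₀ = (ln z₁ − r·ln z₂)/(1 − r) = (2.3026 − 0.65550×3.4751)/0.34450 = 0.0716 → z₀ = 1.074 m
V₃ = V₁ · ln(z₃/z₀)/ln(z₁/z₀) = 9.0 × 5.1045/2.2309 = 20.5925 m/s

20.6 m/s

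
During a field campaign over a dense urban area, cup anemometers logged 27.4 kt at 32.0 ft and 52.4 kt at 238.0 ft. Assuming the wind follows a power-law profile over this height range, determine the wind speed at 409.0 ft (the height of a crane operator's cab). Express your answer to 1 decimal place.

First find α: α = ln(V₂/V₁)/ln(z₂/z₁) = ln(52.4/27.4)/ln(238.0/32.0) = 0.64836/2.00653 = 0.3231
Extrapolate from 238.0 ft to 409.0 ft: V₃ = 52.4 × (409.0/238.0)^0.3231 = 52.4 × 1.1912 = 62.4185 kt

62.4 kt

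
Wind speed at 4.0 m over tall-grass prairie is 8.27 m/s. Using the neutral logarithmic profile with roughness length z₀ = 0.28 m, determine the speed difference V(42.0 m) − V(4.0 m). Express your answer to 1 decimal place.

Log law: V₂ = V₁ · ln(z₂/z₀)/ln(z₁/z₀) = 8.27 × 5.0106/2.6593 = 15.5825 m/s
ΔV = 15.5825 − 8.27 = 7.3125 m/s

7.3 m/s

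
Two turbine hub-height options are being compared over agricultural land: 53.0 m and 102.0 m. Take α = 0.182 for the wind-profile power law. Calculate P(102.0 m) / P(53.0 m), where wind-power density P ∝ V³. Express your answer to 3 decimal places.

1.430

Speed ratio: V_B/V_A = (z_B/z_A)^α = (102.0/53.0)^0.182 = (1.9245)^0.182 = 1.12654
Power-density ratio: P_B/P_A = (V_B/V_A)³ = (1.12654)³ = 1.42969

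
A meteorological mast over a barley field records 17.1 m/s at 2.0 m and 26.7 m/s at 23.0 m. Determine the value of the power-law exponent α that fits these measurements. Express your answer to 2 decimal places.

Power law: V₂/V₁ = (z₂/z₁)^α ⇒ α = ln(V₂/V₁) / ln(z₂/z₁)
α = ln(26.7/17.1) / ln(23.0/2.0) = ln(1.5614) / ln(11.5000)
  = 0.44559 / 2.44235 = 0.18244

α ≈ 0.18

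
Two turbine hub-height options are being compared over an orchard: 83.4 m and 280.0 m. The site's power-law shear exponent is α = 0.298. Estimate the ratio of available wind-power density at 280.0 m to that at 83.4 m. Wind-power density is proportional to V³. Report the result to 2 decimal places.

Speed ratio: V_B/V_A = (z_B/z_A)^α = (280.0/83.4)^0.298 = (3.3573)^0.298 = 1.43465
Power-density ratio: P_B/P_A = (V_B/V_A)³ = (1.43465)³ = 2.95282

2.95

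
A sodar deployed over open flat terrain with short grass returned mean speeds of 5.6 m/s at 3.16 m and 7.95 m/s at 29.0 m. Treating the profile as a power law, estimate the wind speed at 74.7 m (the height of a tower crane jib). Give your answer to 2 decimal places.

9.23 m/s

First find α: α = ln(V₂/V₁)/ln(z₂/z₁) = ln(7.95/5.6)/ln(29.0/3.16) = 0.35041/2.21672 = 0.1581
Extrapolate from 29.0 m to 74.7 m: V₃ = 7.95 × (74.7/29.0)^0.1581 = 7.95 × 1.1613 = 9.2326 m/s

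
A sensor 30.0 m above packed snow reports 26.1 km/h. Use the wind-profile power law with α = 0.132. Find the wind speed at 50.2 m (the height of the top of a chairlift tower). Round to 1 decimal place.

Power-law profile: V₂ = V₁ · (z₂/z₁)^α
V₂ = 26.1 × (50.2/30.0)^0.132 = 26.1 × (1.6733)^0.132
    = 26.1 × 1.0703 = 27.9353 km/h

27.9 km/h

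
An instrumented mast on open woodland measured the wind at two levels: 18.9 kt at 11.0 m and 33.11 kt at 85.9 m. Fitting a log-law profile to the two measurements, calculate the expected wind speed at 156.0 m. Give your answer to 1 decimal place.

Log law: V ∝ ln(z/z₀). From the pair, with r = V₁/V₂ = 0.57082,
ln z₀ = (ln z₁ − r·ln z₂)/(1 − r) = (2.3979 − 0.57082×4.4532)/0.42918 = -0.3357 → z₀ = 0.7148 m
V₃ = V₁ · ln(z₃/z₀)/ln(z₁/z₀) = 18.9 × 5.3856/2.7336 = 37.2353 kt

37.2 kt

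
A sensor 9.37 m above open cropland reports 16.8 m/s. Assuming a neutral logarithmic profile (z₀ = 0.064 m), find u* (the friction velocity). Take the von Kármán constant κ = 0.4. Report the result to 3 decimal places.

u* ≈ 1.348 m/s

Log law: V(z) = (u*/κ) · ln(z/z₀) ⇒ u* = κ · V / ln(z/z₀)
u* = 0.4 × 16.8 / ln(9.37/0.064) = 0.4 × 16.8 / 4.9864
   = 6.7200 / 4.9864 = 1.3477 m/s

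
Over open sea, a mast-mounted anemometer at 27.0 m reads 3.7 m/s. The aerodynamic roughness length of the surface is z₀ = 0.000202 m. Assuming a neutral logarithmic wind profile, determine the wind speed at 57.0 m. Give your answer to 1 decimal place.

Log law: V(z) ∝ ln(z/z₀), so V₂/V₁ = ln(z₂/z₀) / ln(z₁/z₀).
ln(57.0/0.000202) = 12.5503, ln(27.0/0.000202) = 11.8031
V₂ = 3.7 × 12.5503/11.8031 = 3.7 × 1.0633 = 3.9342 m/s

3.9 m/s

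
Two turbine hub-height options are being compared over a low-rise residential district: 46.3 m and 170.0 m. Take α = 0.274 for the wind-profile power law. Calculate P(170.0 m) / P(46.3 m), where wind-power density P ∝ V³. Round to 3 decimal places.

Speed ratio: V_B/V_A = (z_B/z_A)^α = (170.0/46.3)^0.274 = (3.6717)^0.274 = 1.42815
Power-density ratio: P_B/P_A = (V_B/V_A)³ = (1.42815)³ = 2.91287

2.913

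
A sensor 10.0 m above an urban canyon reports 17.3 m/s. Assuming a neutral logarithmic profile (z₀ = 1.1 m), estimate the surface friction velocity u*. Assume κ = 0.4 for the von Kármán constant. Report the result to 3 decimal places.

Log law: V(z) = (u*/κ) · ln(z/z₀) ⇒ u* = κ · V / ln(z/z₀)
u* = 0.4 × 17.3 / ln(10.0/1.1) = 0.4 × 17.3 / 2.2073
   = 6.9200 / 2.2073 = 3.1351 m/s

u* ≈ 3.135 m/s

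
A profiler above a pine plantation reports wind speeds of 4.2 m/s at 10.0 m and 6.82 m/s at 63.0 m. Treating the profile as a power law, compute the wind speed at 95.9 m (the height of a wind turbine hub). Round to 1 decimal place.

7.6 m/s

First find α: α = ln(V₂/V₁)/ln(z₂/z₁) = ln(6.82/4.2)/ln(63.0/10.0) = 0.48477/1.84055 = 0.2634
Extrapolate from 63.0 m to 95.9 m: V₃ = 6.82 × (95.9/63.0)^0.2634 = 6.82 × 1.1170 = 7.6181 m/s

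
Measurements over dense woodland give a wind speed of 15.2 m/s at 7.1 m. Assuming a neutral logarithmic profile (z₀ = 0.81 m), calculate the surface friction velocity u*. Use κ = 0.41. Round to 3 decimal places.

u* ≈ 2.871 m/s

Log law: V(z) = (u*/κ) · ln(z/z₀) ⇒ u* = κ · V / ln(z/z₀)
u* = 0.41 × 15.2 / ln(7.1/0.81) = 0.41 × 15.2 / 2.1708
   = 6.2320 / 2.1708 = 2.8708 m/s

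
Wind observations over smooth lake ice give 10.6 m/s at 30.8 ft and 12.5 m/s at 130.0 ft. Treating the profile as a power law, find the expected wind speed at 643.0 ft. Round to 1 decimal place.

15.0 m/s

First find α: α = ln(V₂/V₁)/ln(z₂/z₁) = ln(12.5/10.6)/ln(130.0/30.8) = 0.16487/1.44002 = 0.1145
Extrapolate from 130.0 ft to 643.0 ft: V₃ = 12.5 × (643.0/130.0)^0.1145 = 12.5 × 1.2009 = 15.0107 m/s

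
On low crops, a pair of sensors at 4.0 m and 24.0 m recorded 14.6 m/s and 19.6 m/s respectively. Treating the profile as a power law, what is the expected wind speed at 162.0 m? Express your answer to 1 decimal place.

26.8 m/s

First find α: α = ln(V₂/V₁)/ln(z₂/z₁) = ln(19.6/14.6)/ln(24.0/4.0) = 0.29451/1.79176 = 0.1644
Extrapolate from 24.0 m to 162.0 m: V₃ = 19.6 × (162.0/24.0)^0.1644 = 19.6 × 1.3687 = 26.8267 m/s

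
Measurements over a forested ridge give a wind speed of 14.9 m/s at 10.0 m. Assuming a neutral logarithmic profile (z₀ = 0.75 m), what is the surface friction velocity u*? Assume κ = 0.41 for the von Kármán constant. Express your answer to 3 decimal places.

u* ≈ 2.358 m/s

Log law: V(z) = (u*/κ) · ln(z/z₀) ⇒ u* = κ · V / ln(z/z₀)
u* = 0.41 × 14.9 / ln(10.0/0.75) = 0.41 × 14.9 / 2.5903
   = 6.1090 / 2.5903 = 2.3584 m/s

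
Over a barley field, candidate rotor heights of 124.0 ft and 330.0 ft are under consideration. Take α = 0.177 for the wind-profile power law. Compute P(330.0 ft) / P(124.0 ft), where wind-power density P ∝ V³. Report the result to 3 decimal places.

1.682

Speed ratio: V_B/V_A = (z_B/z_A)^α = (330.0/124.0)^0.177 = (2.6613)^0.177 = 1.18916
Power-density ratio: P_B/P_A = (V_B/V_A)³ = (1.18916)³ = 1.68160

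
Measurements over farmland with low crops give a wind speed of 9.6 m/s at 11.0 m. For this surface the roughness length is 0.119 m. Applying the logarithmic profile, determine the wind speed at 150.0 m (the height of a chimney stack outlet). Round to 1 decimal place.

15.1 m/s

Log law: V(z) ∝ ln(z/z₀), so V₂/V₁ = ln(z₂/z₀) / ln(z₁/z₀).
ln(150.0/0.119) = 7.1393, ln(11.0/0.119) = 4.5265
V₂ = 9.6 × 7.1393/4.5265 = 9.6 × 1.5772 = 15.1412 m/s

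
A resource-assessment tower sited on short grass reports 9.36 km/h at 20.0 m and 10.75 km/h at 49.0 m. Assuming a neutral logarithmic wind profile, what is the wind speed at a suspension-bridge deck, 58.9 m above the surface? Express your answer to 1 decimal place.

11.0 km/h

Log law: V ∝ ln(z/z₀). From the pair, with r = V₁/V₂ = 0.87070,
ln z₀ = (ln z₁ − r·ln z₂)/(1 − r) = (2.9957 − 0.87070×3.8918)/0.12930 = -3.0384 → z₀ = 0.04791 m
V₃ = V₁ · ln(z₃/z₀)/ln(z₁/z₀) = 9.36 × 7.1142/6.0341 = 11.0355 km/h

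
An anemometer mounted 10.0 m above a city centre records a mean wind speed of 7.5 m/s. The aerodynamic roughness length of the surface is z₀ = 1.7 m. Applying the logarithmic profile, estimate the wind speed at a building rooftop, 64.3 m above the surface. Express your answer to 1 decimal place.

15.4 m/s

Log law: V(z) ∝ ln(z/z₀), so V₂/V₁ = ln(z₂/z₀) / ln(z₁/z₀).
ln(64.3/1.7) = 3.6329, ln(10.0/1.7) = 1.7720
V₂ = 7.5 × 3.6329/1.7720 = 7.5 × 2.0502 = 15.3768 m/s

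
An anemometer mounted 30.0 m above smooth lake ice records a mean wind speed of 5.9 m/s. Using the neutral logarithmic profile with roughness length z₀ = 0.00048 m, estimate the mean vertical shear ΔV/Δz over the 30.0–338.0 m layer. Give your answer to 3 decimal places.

0.004 m/s/m

Log law: V₂ = V₁ · ln(z₂/z₀)/ln(z₁/z₀) = 5.9 × 13.4648/11.0429 = 7.1939 m/s
ΔV/Δz = (7.1939 − 5.9)/(338.0 − 30.0) = 1.2939/308.0000 = 0.00420 m/s/m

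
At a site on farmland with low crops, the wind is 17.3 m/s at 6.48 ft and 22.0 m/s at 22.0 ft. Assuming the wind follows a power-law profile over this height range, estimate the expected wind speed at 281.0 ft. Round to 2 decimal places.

36.30 m/s

First find α: α = ln(V₂/V₁)/ln(z₂/z₁) = ln(22.0/17.3)/ln(22.0/6.48) = 0.24034/1.22232 = 0.1966
Extrapolate from 22.0 ft to 281.0 ft: V₃ = 22.0 × (281.0/22.0)^0.1966 = 22.0 × 1.6501 = 36.3030 m/s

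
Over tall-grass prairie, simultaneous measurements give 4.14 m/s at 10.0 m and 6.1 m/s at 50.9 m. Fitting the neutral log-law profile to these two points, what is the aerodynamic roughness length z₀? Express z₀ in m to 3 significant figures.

z₀ ≈ 0.322 m

Log law: V(z) ∝ ln(z/z₀). With r = V₁/V₂ = 4.14/6.1 = 0.67869,
r · ln(z₂/z₀) = ln(z₁/z₀) ⇒ ln z₀ = (ln z₁ − r·ln z₂)/(1 − r)
ln z₀ = (2.30259 − 0.67869×3.92986) / 0.32131 = -1.1346
z₀ = exp(-1.1346) = 0.3215 m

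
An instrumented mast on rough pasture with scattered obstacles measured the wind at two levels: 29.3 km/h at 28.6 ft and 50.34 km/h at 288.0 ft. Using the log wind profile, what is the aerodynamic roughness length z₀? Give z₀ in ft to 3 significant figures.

z₀ ≈ 1.15 ft

Log law: V(z) ∝ ln(z/z₀). With r = V₁/V₂ = 29.3/50.34 = 0.58204,
r · ln(z₂/z₀) = ln(z₁/z₀) ⇒ ln z₀ = (ln z₁ − r·ln z₂)/(1 − r)
ln z₀ = (3.35341 − 0.58204×5.66296) / 0.41796 = 0.1372
z₀ = exp(0.1372) = 1.147 ft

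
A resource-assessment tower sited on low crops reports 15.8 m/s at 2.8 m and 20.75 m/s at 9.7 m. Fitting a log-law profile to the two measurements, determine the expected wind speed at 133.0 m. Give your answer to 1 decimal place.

31.2 m/s

Log law: V ∝ ln(z/z₀). From the pair, with r = V₁/V₂ = 0.76145,
ln z₀ = (ln z₁ − r·ln z₂)/(1 − r) = (1.0296 − 0.76145×2.2721)/0.23855 = -2.9364 → z₀ = 0.05306 m
V₃ = V₁ · ln(z₃/z₀)/ln(z₁/z₀) = 15.8 × 7.8267/3.9660 = 31.1807 m/s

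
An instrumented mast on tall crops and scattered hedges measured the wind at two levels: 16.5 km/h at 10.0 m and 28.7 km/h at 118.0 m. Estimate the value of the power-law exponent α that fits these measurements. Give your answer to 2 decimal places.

Power law: V₂/V₁ = (z₂/z₁)^α ⇒ α = ln(V₂/V₁) / ln(z₂/z₁)
α = ln(28.7/16.5) / ln(118.0/10.0) = ln(1.7394) / ln(11.8000)
  = 0.55354 / 2.46810 = 0.22428

α ≈ 0.22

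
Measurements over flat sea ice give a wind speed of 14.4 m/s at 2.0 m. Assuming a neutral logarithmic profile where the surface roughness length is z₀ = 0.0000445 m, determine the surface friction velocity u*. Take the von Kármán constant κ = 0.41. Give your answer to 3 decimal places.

u* ≈ 0.551 m/s

Log law: V(z) = (u*/κ) · ln(z/z₀) ⇒ u* = κ · V / ln(z/z₀)
u* = 0.41 × 14.4 / ln(2.0/0.0000445) = 0.41 × 14.4 / 10.7132
   = 5.9040 / 10.7132 = 0.5511 m/s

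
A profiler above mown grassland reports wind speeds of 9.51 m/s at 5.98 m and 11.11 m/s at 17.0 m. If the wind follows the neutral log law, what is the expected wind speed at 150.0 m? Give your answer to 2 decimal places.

Log law: V ∝ ln(z/z₀). From the pair, with r = V₁/V₂ = 0.85599,
ln z₀ = (ln z₁ − r·ln z₂)/(1 − r) = (1.7884 − 0.85599×2.8332)/0.14401 = -4.4216 → z₀ = 0.01202 m
V₃ = V₁ · ln(z₃/z₀)/ln(z₁/z₀) = 9.51 × 9.4322/6.2100 = 14.4445 m/s

14.44 m/s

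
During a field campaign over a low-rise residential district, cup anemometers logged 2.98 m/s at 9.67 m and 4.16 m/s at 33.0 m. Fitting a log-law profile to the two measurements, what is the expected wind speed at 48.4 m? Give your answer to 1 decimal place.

4.5 m/s

Log law: V ∝ ln(z/z₀). From the pair, with r = V₁/V₂ = 0.71635,
ln z₀ = (ln z₁ − r·ln z₂)/(1 − r) = (2.2690 − 0.71635×3.4965)/0.28365 = -0.8309 → z₀ = 0.4357 m
V₃ = V₁ · ln(z₃/z₀)/ln(z₁/z₀) = 2.98 × 4.7104/3.0999 = 4.5282 m/s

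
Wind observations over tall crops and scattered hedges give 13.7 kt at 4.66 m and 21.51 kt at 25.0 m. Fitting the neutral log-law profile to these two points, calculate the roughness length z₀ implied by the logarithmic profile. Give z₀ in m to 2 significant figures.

Log law: V(z) ∝ ln(z/z₀). With r = V₁/V₂ = 13.7/21.51 = 0.63691,
r · ln(z₂/z₀) = ln(z₁/z₀) ⇒ ln z₀ = (ln z₁ − r·ln z₂)/(1 − r)
ln z₀ = (1.53902 − 0.63691×3.21888) / 0.36309 = -1.4077
z₀ = exp(-1.4077) = 0.2447 m

z₀ ≈ 0.24 m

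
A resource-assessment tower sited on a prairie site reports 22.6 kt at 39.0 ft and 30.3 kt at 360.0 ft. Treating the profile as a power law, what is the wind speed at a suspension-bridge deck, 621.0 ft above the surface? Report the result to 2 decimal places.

First find α: α = ln(V₂/V₁)/ln(z₂/z₁) = ln(30.3/22.6)/ln(360.0/39.0) = 0.29320/2.22254 = 0.1319
Extrapolate from 360.0 ft to 621.0 ft: V₃ = 30.3 × (621.0/360.0)^0.1319 = 30.3 × 1.0746 = 32.5597 kt

32.56 kt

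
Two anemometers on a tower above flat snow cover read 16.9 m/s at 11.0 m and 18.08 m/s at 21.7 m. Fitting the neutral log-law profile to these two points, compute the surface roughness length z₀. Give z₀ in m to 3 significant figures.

z₀ ≈ 0.000654 m

Log law: V(z) ∝ ln(z/z₀). With r = V₁/V₂ = 16.9/18.08 = 0.93473,
r · ln(z₂/z₀) = ln(z₁/z₀) ⇒ ln z₀ = (ln z₁ − r·ln z₂)/(1 − r)
ln z₀ = (2.39790 − 0.93473×3.07731) / 0.06527 = -7.3327
z₀ = exp(-7.3327) = 0.0006538 m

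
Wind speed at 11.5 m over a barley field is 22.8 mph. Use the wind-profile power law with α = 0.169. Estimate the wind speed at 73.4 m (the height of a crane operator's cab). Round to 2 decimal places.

31.19 mph

Power-law profile: V₂ = V₁ · (z₂/z₁)^α
V₂ = 22.8 × (73.4/11.5)^0.169 = 22.8 × (6.3826)^0.169
    = 22.8 × 1.3679 = 31.1874 mph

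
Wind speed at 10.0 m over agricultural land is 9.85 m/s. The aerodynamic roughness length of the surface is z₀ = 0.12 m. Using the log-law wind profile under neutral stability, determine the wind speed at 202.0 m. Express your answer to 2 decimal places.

Log law: V(z) ∝ ln(z/z₀), so V₂/V₁ = ln(z₂/z₀) / ln(z₁/z₀).
ln(202.0/0.12) = 7.4285, ln(10.0/0.12) = 4.4228
V₂ = 9.85 × 7.4285/4.4228 = 9.85 × 1.6796 = 16.5439 m/s

16.54 m/s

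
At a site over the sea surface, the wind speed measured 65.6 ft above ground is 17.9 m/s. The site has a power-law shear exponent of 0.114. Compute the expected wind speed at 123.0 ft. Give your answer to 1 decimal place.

19.2 m/s

Power-law profile: V₂ = V₁ · (z₂/z₁)^α
V₂ = 17.9 × (123.0/65.6)^0.114 = 17.9 × (1.8750)^0.114
    = 17.9 × 1.0743 = 19.2298 m/s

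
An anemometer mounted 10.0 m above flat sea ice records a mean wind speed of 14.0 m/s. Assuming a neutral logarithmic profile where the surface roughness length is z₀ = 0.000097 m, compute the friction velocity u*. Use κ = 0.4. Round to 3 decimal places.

u* ≈ 0.485 m/s

Log law: V(z) = (u*/κ) · ln(z/z₀) ⇒ u* = κ · V / ln(z/z₀)
u* = 0.4 × 14.0 / ln(10.0/0.000097) = 0.4 × 14.0 / 11.5434
   = 5.6000 / 11.5434 = 0.4851 m/s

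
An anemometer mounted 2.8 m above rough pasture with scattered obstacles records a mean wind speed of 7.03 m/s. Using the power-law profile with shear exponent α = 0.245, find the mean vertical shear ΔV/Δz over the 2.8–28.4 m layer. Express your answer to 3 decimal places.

Power law: V₂ = V₁ · (z₂/z₁)^α = 7.03 × (10.1429)^0.245 = 12.4012 m/s
ΔV/Δz = (12.4012 − 7.03)/(28.4 − 2.8) = 5.3712/25.6000 = 0.20981 m/s/m

0.210 m/s/m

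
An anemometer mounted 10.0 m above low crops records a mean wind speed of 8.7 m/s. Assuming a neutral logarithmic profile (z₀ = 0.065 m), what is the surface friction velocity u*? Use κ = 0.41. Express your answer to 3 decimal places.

u* ≈ 0.708 m/s

Log law: V(z) = (u*/κ) · ln(z/z₀) ⇒ u* = κ · V / ln(z/z₀)
u* = 0.41 × 8.7 / ln(10.0/0.065) = 0.41 × 8.7 / 5.0360
   = 3.5670 / 5.0360 = 0.7083 m/s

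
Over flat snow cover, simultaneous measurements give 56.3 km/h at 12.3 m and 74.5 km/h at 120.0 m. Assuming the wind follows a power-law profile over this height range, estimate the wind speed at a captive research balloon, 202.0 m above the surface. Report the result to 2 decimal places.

First find α: α = ln(V₂/V₁)/ln(z₂/z₁) = ln(74.5/56.3)/ln(120.0/12.3) = 0.28010/2.27789 = 0.1230
Extrapolate from 120.0 m to 202.0 m: V₃ = 74.5 × (202.0/120.0)^0.1230 = 74.5 × 1.0661 = 79.4269 km/h

79.43 km/h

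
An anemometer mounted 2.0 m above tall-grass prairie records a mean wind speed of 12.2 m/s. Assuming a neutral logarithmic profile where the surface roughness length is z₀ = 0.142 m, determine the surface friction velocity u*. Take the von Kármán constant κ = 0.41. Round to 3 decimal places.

Log law: V(z) = (u*/κ) · ln(z/z₀) ⇒ u* = κ · V / ln(z/z₀)
u* = 0.41 × 12.2 / ln(2.0/0.142) = 0.41 × 12.2 / 2.6451
   = 5.0020 / 2.6451 = 1.8911 m/s

u* ≈ 1.891 m/s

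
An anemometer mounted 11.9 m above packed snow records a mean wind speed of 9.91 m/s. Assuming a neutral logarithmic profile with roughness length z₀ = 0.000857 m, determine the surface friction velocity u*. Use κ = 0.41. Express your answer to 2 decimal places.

u* ≈ 0.43 m/s

Log law: V(z) = (u*/κ) · ln(z/z₀) ⇒ u* = κ · V / ln(z/z₀)
u* = 0.41 × 9.91 / ln(11.9/0.000857) = 0.41 × 9.91 / 9.5386
   = 4.0631 / 9.5386 = 0.4260 m/s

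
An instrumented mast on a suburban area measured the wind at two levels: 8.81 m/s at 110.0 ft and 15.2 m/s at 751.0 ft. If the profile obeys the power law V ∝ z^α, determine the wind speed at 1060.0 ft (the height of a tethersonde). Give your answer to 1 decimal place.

First find α: α = ln(V₂/V₁)/ln(z₂/z₁) = ln(15.2/8.81)/ln(751.0/110.0) = 0.54541/1.92093 = 0.2839
Extrapolate from 751.0 ft to 1060.0 ft: V₃ = 15.2 × (1060.0/751.0)^0.2839 = 15.2 × 1.1028 = 16.7625 m/s

16.8 m/s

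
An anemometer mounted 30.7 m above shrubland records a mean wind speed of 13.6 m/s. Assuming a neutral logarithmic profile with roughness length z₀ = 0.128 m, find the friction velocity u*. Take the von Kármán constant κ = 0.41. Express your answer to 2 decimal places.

u* ≈ 1.02 m/s

Log law: V(z) = (u*/κ) · ln(z/z₀) ⇒ u* = κ · V / ln(z/z₀)
u* = 0.41 × 13.6 / ln(30.7/0.128) = 0.41 × 13.6 / 5.4800
   = 5.5760 / 5.4800 = 1.0175 m/s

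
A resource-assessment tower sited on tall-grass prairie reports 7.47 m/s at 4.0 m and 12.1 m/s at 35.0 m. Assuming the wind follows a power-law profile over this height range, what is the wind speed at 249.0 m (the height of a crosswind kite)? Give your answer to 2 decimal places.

18.72 m/s

First find α: α = ln(V₂/V₁)/ln(z₂/z₁) = ln(12.1/7.47)/ln(35.0/4.0) = 0.48231/2.16905 = 0.2224
Extrapolate from 35.0 m to 249.0 m: V₃ = 12.1 × (249.0/35.0)^0.2224 = 12.1 × 1.5470 = 18.7182 m/s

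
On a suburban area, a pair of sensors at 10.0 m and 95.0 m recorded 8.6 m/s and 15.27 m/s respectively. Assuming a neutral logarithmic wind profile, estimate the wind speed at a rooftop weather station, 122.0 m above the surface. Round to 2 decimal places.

16.01 m/s

Log law: V ∝ ln(z/z₀). From the pair, with r = V₁/V₂ = 0.56320,
ln z₀ = (ln z₁ − r·ln z₂)/(1 − r) = (2.3026 − 0.56320×4.5539)/0.43680 = -0.6001 → z₀ = 0.5487 m
V₃ = V₁ · ln(z₃/z₀)/ln(z₁/z₀) = 8.6 × 5.4042/2.9027 = 16.0111 m/s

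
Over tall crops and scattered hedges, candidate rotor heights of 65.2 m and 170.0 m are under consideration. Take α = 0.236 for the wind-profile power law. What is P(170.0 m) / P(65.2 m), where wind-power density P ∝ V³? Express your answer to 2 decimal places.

1.97

Speed ratio: V_B/V_A = (z_B/z_A)^α = (170.0/65.2)^0.236 = (2.6074)^0.236 = 1.25379
Power-density ratio: P_B/P_A = (V_B/V_A)³ = (1.25379)³ = 1.97093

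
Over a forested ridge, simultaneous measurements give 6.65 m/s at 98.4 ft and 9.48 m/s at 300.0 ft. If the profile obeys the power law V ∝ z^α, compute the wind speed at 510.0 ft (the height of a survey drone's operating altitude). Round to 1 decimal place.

11.2 m/s

First find α: α = ln(V₂/V₁)/ln(z₂/z₁) = ln(9.48/6.65)/ln(300.0/98.4) = 0.35457/1.11474 = 0.3181
Extrapolate from 300.0 ft to 510.0 ft: V₃ = 9.48 × (510.0/300.0)^0.3181 = 9.48 × 1.1839 = 11.2230 m/s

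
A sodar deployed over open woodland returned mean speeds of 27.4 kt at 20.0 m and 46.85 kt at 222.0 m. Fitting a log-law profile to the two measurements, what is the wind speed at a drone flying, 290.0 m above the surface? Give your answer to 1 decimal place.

49.0 kt

Log law: V ∝ ln(z/z₀). From the pair, with r = V₁/V₂ = 0.58485,
ln z₀ = (ln z₁ − r·ln z₂)/(1 − r) = (2.9957 − 0.58485×5.4027)/0.41515 = -0.3950 → z₀ = 0.6737 m
V₃ = V₁ · ln(z₃/z₀)/ln(z₁/z₀) = 27.4 × 6.0649/3.3908 = 49.0092 kt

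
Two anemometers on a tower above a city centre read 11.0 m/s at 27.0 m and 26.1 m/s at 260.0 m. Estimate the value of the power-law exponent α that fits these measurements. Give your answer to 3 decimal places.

Power law: V₂/V₁ = (z₂/z₁)^α ⇒ α = ln(V₂/V₁) / ln(z₂/z₁)
α = ln(26.1/11.0) / ln(260.0/27.0) = ln(2.3727) / ln(9.6296)
  = 0.86404 / 2.26484 = 0.38150

α ≈ 0.382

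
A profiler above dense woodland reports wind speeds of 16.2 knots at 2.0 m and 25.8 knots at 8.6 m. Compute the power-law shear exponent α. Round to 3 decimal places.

Power law: V₂/V₁ = (z₂/z₁)^α ⇒ α = ln(V₂/V₁) / ln(z₂/z₁)
α = ln(25.8/16.2) / ln(8.6/2.0) = ln(1.5926) / ln(4.3000)
  = 0.46536 / 1.45862 = 0.31904

α ≈ 0.319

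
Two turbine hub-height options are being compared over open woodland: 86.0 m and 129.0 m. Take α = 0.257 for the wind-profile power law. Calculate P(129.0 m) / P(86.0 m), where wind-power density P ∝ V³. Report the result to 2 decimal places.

Speed ratio: V_B/V_A = (z_B/z_A)^α = (129.0/86.0)^0.257 = (1.5000)^0.257 = 1.10983
Power-density ratio: P_B/P_A = (V_B/V_A)³ = (1.10983)³ = 1.36699

1.37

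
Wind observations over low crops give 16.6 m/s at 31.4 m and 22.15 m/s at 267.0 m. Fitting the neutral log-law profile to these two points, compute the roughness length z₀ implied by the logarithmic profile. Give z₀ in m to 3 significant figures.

z₀ ≈ 0.0521 m

Log law: V(z) ∝ ln(z/z₀). With r = V₁/V₂ = 16.6/22.15 = 0.74944,
r · ln(z₂/z₀) = ln(z₁/z₀) ⇒ ln z₀ = (ln z₁ − r·ln z₂)/(1 − r)
ln z₀ = (3.44681 − 0.74944×5.58725) / 0.25056 = -2.9552
z₀ = exp(-2.9552) = 0.05207 m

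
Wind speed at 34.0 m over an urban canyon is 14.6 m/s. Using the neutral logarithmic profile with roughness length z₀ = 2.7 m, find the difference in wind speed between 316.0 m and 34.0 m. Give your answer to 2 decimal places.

Log law: V₂ = V₁ · ln(z₂/z₀)/ln(z₁/z₀) = 14.6 × 4.7625/2.5331 = 27.4494 m/s
ΔV = 27.4494 − 14.6 = 12.8494 m/s

12.85 m/s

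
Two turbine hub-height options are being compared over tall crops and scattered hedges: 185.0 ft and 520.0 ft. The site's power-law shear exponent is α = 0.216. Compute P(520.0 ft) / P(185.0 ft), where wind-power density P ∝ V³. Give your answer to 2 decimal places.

1.95

Speed ratio: V_B/V_A = (z_B/z_A)^α = (520.0/185.0)^0.216 = (2.8108)^0.216 = 1.25011
Power-density ratio: P_B/P_A = (V_B/V_A)³ = (1.25011)³ = 1.95363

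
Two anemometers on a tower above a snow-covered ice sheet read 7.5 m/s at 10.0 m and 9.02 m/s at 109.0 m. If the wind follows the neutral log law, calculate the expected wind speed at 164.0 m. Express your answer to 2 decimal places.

Log law: V ∝ ln(z/z₀). From the pair, with r = V₁/V₂ = 0.83149,
ln z₀ = (ln z₁ − r·ln z₂)/(1 − r) = (2.3026 − 0.83149×4.6913)/0.16851 = -9.4841 → z₀ = 0.00007605 m
V₃ = V₁ · ln(z₃/z₀)/ln(z₁/z₀) = 7.5 × 14.5839/11.7867 = 9.2799 m/s

9.28 m/s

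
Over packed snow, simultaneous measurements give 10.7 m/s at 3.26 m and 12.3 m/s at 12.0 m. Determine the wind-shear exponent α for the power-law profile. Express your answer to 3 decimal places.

Power law: V₂/V₁ = (z₂/z₁)^α ⇒ α = ln(V₂/V₁) / ln(z₂/z₁)
α = ln(12.3/10.7) / ln(12.0/3.26) = ln(1.1495) / ln(3.6810)
  = 0.13936 / 1.30318 = 0.10694

α ≈ 0.107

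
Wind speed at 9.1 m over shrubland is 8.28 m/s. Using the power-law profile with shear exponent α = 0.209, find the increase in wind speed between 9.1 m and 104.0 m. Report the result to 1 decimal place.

5.5 m/s

Power law: V₂ = V₁ · (z₂/z₁)^α = 8.28 × (11.4286)^0.209 = 13.7769 m/s
ΔV = 13.7769 − 8.28 = 5.4969 m/s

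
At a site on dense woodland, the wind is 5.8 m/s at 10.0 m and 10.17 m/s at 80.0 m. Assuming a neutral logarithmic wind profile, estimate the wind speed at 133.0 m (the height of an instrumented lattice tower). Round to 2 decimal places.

11.24 m/s

Log law: V ∝ ln(z/z₀). From the pair, with r = V₁/V₂ = 0.57030,
ln z₀ = (ln z₁ − r·ln z₂)/(1 − r) = (2.3026 − 0.57030×4.3820)/0.42970 = -0.4573 → z₀ = 0.6330 m
V₃ = V₁ · ln(z₃/z₀)/ln(z₁/z₀) = 5.8 × 5.3477/2.7599 = 11.2383 m/s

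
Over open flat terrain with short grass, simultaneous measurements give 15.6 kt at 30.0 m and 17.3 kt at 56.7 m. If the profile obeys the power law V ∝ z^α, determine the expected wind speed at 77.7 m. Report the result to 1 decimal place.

First find α: α = ln(V₂/V₁)/ln(z₂/z₁) = ln(17.3/15.6)/ln(56.7/30.0) = 0.10344/0.63658 = 0.1625
Extrapolate from 56.7 m to 77.7 m: V₃ = 17.3 × (77.7/56.7)^0.1625 = 17.3 × 1.0525 = 18.2088 kt

18.2 kt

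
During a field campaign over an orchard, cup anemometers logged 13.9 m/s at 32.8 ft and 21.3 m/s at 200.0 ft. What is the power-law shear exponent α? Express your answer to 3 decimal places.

α ≈ 0.236

Power law: V₂/V₁ = (z₂/z₁)^α ⇒ α = ln(V₂/V₁) / ln(z₂/z₁)
α = ln(21.3/13.9) / ln(200.0/32.8) = ln(1.5324) / ln(6.0976)
  = 0.42682 / 1.80789 = 0.23609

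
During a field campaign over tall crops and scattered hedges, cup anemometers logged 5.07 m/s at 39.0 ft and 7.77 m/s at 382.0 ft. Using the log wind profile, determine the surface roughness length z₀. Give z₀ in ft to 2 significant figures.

z₀ ≈ 0.54 ft

Log law: V(z) ∝ ln(z/z₀). With r = V₁/V₂ = 5.07/7.77 = 0.65251,
r · ln(z₂/z₀) = ln(z₁/z₀) ⇒ ln z₀ = (ln z₁ − r·ln z₂)/(1 − r)
ln z₀ = (3.66356 − 0.65251×5.94542) / 0.34749 = -0.6213
z₀ = exp(-0.6213) = 0.5373 ft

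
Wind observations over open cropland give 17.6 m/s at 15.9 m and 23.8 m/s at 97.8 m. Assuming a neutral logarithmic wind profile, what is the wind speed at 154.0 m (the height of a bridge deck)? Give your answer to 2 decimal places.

Log law: V ∝ ln(z/z₀). From the pair, with r = V₁/V₂ = 0.73950,
ln z₀ = (ln z₁ − r·ln z₂)/(1 − r) = (2.7663 − 0.73950×4.5829)/0.26050 = -2.3905 → z₀ = 0.09158 m
V₃ = V₁ · ln(z₃/z₀)/ln(z₁/z₀) = 17.6 × 7.4274/5.1568 = 25.3496 m/s

25.35 m/s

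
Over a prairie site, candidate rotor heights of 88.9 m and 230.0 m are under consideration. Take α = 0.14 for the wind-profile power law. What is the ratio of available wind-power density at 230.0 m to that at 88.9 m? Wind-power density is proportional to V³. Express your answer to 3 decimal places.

1.491

Speed ratio: V_B/V_A = (z_B/z_A)^α = (230.0/88.9)^0.14 = (2.5872)^0.14 = 1.14234
Power-density ratio: P_B/P_A = (V_B/V_A)³ = (1.14234)³ = 1.49069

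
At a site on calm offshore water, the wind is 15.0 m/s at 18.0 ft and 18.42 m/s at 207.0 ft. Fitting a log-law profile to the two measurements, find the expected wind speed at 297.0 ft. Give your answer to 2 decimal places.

18.93 m/s

Log law: V ∝ ln(z/z₀). From the pair, with r = V₁/V₂ = 0.81433,
ln z₀ = (ln z₁ − r·ln z₂)/(1 − r) = (2.8904 − 0.81433×5.3327)/0.18567 = -7.8217 → z₀ = 0.0004009 ft
V₃ = V₁ · ln(z₃/z₀)/ln(z₁/z₀) = 15.0 × 13.5154/10.7120 = 18.9255 m/s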